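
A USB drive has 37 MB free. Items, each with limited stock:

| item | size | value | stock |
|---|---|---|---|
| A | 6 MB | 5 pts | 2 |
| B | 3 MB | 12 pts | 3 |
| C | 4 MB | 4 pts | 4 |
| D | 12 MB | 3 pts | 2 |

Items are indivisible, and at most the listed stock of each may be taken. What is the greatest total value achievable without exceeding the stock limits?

Top feasible selections:
- 2×A + 3×B + 4×C: size 37, value 62
- 2×A + 3×B + 3×C: size 33, value 58
- 1×A + 3×B + 4×C: size 31, value 57
Best: 62 pts.

62 pts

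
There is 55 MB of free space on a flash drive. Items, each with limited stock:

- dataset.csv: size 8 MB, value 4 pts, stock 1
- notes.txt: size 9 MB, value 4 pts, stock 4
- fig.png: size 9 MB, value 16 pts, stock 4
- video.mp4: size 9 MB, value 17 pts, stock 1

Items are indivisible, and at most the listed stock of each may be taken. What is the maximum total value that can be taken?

85 pts

Top feasible selections:
- 1×dataset.csv + 4×fig.png + 1×video.mp4: size 53, value 85
- 1×notes.txt + 4×fig.png + 1×video.mp4: size 54, value 85
- 4×fig.png + 1×video.mp4: size 45, value 81
- 1×dataset.csv + 1×notes.txt + 3×fig.png + 1×video.mp4: size 53, value 73
Best: 85 pts.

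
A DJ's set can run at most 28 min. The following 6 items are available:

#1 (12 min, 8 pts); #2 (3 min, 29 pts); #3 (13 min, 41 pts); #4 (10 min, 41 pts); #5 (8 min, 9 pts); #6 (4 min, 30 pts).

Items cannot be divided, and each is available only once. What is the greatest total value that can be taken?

112 pts

Check high-value combinations within 28 min:
- #3+#4+#6: duration 13+10+4=27, value 41+41+30=112
- #2+#3+#4: duration 3+13+10=26, value 29+41+41=111
- #2+#4+#5+#6: duration 3+10+8+4=25, value 29+41+9+30=109
- #2+#3+#5+#6: duration 3+13+8+4=28, value 29+41+9+30=109
- #2+#4+#6: duration 3+10+4=17, value 29+41+30=100
Best: 112 pts.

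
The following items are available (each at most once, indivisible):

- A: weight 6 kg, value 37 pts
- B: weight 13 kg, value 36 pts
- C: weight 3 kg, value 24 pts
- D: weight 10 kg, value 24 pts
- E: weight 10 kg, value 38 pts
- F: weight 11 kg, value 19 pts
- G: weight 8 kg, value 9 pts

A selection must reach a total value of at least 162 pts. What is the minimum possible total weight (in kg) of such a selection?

Subsets with value ≥ 162, sorted by total weight:
- A+B+C+D+E+G: weight 50, value 168
- A+B+C+E+F+G: weight 51, value 163
Minimum weight: 50 kg.

50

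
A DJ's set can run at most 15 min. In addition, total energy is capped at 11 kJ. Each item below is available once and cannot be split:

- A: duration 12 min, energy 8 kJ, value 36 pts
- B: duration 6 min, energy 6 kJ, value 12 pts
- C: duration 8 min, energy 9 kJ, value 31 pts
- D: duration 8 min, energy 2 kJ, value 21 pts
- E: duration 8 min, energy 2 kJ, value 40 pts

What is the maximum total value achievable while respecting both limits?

52 pts

Feasible sets respecting both limits:
- B+E: duration 14, energy 8, value 52
- E: duration 8, energy 2, value 40
- A: duration 12, energy 8, value 36
Best: 52 pts.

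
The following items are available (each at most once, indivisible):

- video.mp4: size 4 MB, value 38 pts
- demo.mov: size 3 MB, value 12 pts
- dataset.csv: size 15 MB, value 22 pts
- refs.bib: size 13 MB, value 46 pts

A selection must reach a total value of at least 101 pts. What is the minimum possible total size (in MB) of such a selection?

32

Subsets with value ≥ 101, sorted by total size:
- video.mp4+dataset.csv+refs.bib: size 32, value 106
- video.mp4+demo.mov+dataset.csv+refs.bib: size 35, value 118
Minimum size: 32 MB.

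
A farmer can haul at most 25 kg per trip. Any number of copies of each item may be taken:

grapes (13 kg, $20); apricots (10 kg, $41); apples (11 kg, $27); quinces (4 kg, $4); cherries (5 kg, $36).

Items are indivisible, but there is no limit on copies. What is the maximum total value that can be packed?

$180

Best value-per-unit is cherries at 36/5, and filling with it alone uses weight 5×5=25. No mix of the others beats 5×36 = 180.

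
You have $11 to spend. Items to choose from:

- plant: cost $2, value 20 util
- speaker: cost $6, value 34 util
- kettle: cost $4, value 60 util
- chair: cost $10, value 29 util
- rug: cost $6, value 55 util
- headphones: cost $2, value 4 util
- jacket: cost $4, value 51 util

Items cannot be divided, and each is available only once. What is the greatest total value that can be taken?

131 util

Check high-value combinations within $11:
- plant+kettle+jacket: cost 2+4+4=10, value 20+60+51=131
- kettle+rug: cost 4+6=10, value 60+55=115
- kettle+headphones+jacket: cost 4+2+4=10, value 60+4+51=115
- kettle+jacket: cost 4+4=8, value 60+51=111
- rug+jacket: cost 6+4=10, value 55+51=106
Best: 131 util.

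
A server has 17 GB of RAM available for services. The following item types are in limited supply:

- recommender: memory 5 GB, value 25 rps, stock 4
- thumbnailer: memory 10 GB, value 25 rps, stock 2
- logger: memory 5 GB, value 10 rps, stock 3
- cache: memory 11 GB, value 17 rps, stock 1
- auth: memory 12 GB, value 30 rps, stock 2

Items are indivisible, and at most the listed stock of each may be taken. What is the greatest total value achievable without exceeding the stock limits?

75 rps

Best selections within memory 17 and stock limits:
- 3×recommender: memory 15, value 75
- 2×recommender + 1×logger: memory 15, value 60
- 1×recommender + 1×auth: memory 17, value 55
Best: 75 rps.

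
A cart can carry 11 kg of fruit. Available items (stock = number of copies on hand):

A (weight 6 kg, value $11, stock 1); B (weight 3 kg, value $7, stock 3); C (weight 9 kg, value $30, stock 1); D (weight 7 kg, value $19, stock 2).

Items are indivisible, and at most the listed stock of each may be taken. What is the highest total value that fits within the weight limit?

$30

Top feasible selections:
- 1×C: weight 9, value 30
- 1×B + 1×D: weight 10, value 26
Best: $30.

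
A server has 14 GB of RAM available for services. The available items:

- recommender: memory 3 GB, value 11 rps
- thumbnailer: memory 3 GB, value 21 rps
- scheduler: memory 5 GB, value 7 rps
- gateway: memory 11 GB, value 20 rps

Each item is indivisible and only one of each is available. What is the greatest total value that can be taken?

41 rps

Check high-value combinations within 14 GB:
- thumbnailer+gateway: memory 3+11=14, value 21+20=41
- recommender+thumbnailer+scheduler: memory 3+3+5=11, value 11+21+7=39
- recommender+thumbnailer: memory 3+3=6, value 11+21=32
Best: 41 rps.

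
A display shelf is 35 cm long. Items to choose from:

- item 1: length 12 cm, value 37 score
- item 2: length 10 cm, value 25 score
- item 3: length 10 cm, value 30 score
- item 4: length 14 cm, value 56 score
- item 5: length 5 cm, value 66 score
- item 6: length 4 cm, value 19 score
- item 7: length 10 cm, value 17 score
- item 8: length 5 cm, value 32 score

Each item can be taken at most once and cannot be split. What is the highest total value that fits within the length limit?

184 score

This is a 0/1 knapsack; check combinations near the capacity.
- item 3+item 4+item 5+item 8: length 10+14+5+5=34, value 30+56+66+32=184
- item 2+item 4+item 5+item 8: length 10+14+5+5=34, value 25+56+66+32=179
- item 1+item 4+item 5+item 6: length 12+14+5+4=35, value 37+56+66+19=178
Best: 184 score.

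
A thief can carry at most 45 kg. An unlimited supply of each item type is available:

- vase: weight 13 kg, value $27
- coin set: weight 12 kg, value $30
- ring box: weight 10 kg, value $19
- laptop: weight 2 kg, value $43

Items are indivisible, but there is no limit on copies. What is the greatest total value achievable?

Best value-per-unit is laptop at 43/2, and filling with it alone uses weight 22×2=44. No mix of the others beats 22×43 = 946.

$946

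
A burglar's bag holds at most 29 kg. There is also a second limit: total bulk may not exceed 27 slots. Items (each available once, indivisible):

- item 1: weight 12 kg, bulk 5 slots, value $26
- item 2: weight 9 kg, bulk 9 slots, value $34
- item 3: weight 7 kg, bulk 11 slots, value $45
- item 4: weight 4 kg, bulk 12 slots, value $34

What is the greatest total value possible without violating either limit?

Feasible sets respecting both limits:
- item 1+item 2+item 3: weight 28, bulk 25, value 105
- item 1+item 2+item 4: weight 25, bulk 26, value 94
- item 2+item 3: weight 16, bulk 20, value 79
Best: $105.

$105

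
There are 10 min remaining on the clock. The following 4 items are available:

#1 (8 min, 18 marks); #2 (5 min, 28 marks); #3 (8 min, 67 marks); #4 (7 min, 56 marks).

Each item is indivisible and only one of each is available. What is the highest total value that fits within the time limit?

67 marks

Check high-value combinations within 10 min:
- #3: time 8, value 67
- #4: time 7, value 56
- #2: time 5, value 28
- #1: time 8, value 18
Best: 67 marks.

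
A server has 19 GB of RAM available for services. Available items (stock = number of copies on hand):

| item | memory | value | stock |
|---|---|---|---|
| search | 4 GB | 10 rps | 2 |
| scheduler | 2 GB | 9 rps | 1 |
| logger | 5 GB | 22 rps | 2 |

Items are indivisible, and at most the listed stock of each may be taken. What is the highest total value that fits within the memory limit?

64 rps

Best selections within memory 19 and stock limits:
- 2×search + 2×logger: memory 18, value 64
- 1×search + 1×scheduler + 2×logger: memory 16, value 63
Best: 64 rps.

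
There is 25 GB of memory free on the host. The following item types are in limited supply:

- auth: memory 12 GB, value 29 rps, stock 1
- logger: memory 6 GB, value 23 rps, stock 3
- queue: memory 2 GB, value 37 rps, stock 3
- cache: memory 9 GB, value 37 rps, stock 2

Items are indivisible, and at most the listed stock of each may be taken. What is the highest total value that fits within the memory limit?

Best selections within memory 25 and stock limits:
- 3×queue + 2×cache: memory 24, value 185
- 3×logger + 3×queue: memory 24, value 180
Best: 185 rps.

185 rps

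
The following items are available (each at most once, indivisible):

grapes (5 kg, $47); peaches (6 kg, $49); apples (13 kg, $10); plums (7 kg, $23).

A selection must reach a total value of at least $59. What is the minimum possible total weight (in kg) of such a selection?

Subsets with value ≥ 59, sorted by total weight:
- grapes+peaches: weight 11, value 96
- grapes+plums: weight 12, value 70
- peaches+plums: weight 13, value 72
- grapes+peaches+plums: weight 18, value 119
Minimum weight: 11 kg.

11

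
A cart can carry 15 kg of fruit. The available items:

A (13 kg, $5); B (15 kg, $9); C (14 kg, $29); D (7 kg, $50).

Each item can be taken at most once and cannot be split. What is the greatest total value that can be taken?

$50

Check high-value combinations within 15 kg:
- D: weight 7, value 50
- C: weight 14, value 29
- B: weight 15, value 9
- A: weight 13, value 5
Best: $50.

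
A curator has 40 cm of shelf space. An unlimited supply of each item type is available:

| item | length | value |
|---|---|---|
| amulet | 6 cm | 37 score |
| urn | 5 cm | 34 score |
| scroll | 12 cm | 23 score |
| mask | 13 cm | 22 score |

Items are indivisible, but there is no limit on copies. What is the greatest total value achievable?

Best value-per-unit is urn at 34/5, and filling with it alone uses length 8×5=40. No mix of the others beats 8×34 = 272.

272 score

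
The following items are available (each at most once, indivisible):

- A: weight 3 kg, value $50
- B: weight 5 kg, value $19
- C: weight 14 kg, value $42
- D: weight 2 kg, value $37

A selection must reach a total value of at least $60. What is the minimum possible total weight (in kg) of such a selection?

5

Subsets with value ≥ 60, sorted by total weight:
- A+D: weight 5, value 87
- A+B: weight 8, value 69
- A+B+D: weight 10, value 106
- C+D: weight 16, value 79
Minimum weight: 5 kg.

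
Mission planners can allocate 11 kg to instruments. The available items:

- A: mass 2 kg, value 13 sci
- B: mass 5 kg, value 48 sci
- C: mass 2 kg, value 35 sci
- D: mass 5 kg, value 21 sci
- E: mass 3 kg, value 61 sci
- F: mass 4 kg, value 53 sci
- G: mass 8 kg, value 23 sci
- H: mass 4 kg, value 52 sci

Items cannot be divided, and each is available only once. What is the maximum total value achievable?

166 sci

Check high-value combinations within 11 kg:
- E+F+H: mass 3+4+4=11, value 61+53+52=166
- A+C+E+F: mass 2+2+3+4=11, value 13+35+61+53=162
- A+C+E+H: mass 2+2+3+4=11, value 13+35+61+52=161
- C+E+F: mass 2+3+4=9, value 35+61+53=149
Best: 166 sci.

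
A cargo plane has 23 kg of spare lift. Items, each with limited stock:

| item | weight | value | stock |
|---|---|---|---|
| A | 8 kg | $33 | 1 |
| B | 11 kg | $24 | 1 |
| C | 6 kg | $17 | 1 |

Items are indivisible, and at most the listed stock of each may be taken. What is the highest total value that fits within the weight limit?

$57

Top feasible selections:
- 1×A + 1×B: weight 19, value 57
- 1×A + 1×C: weight 14, value 50
- 1×B + 1×C: weight 17, value 41
- 1×A: weight 8, value 33
Best: $57.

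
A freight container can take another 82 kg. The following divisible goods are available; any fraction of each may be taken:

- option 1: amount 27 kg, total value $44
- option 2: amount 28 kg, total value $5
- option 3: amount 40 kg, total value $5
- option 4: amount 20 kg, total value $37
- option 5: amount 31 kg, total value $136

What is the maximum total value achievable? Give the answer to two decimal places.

Take in order of value per unit:
- option 5 (136/31 per unit): all 31 → value 136, running total 136.00
- option 4 (37/20 per unit): all 20 → value 37, running total 173.00
- option 1 (44/27 per unit): all 27 → value 44, running total 217.00
- option 2 (5/28 per unit): 4 of 28 → value 4×5/28 = 0.7143, running total 217.71
Total 217.71.

217.71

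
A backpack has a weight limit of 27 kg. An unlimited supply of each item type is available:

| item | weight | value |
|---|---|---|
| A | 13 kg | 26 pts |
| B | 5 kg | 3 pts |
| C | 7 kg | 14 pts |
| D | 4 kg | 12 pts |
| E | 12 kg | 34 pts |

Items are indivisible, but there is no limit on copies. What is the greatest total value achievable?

74 pts

Best value-per-unit is D at 12/4; filling with it alone gives 6×12 = 72.
Optimal mix: 1×C + 5×D → weight 27, value 74.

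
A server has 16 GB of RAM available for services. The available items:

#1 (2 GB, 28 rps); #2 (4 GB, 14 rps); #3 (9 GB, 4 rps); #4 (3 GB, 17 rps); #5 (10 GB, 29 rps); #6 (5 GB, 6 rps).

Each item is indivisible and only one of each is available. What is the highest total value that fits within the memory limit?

74 rps

Check high-value combinations within 16 GB:
- #1+#4+#5: memory 2+3+10=15, value 28+17+29=74
- #1+#2+#5: memory 2+4+10=16, value 28+14+29=71
- #1+#2+#4+#6: memory 2+4+3+5=14, value 28+14+17+6=65
- #1+#2+#4: memory 2+4+3=9, value 28+14+17=59
- #1+#5: memory 2+10=12, value 28+29=57
Best: 74 rps.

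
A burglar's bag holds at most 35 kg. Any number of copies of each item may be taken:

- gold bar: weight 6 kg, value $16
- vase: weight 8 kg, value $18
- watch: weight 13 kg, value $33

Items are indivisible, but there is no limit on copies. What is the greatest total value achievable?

Best value-per-unit is gold bar at 16/6; filling with it alone gives 5×16 = 80.
Optimal mix: 1×gold bar + 2×vase + 1×watch → weight 35, value 85.

$85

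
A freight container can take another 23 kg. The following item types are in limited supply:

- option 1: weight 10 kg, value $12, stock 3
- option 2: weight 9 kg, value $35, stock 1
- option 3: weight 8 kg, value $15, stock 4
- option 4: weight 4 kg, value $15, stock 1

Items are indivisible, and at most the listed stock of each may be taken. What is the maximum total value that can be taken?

$65

Best selections within weight 23 and stock limits:
- 1×option 2 + 1×option 3 + 1×option 4: weight 21, value 65
- 1×option 1 + 1×option 2 + 1×option 4: weight 23, value 62
Best: $65.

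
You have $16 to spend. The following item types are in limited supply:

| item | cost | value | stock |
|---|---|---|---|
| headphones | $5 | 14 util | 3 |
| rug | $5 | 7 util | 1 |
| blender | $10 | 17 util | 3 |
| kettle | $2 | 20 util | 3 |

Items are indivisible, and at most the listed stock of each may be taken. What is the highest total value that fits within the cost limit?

Best selections within cost 16 and stock limits:
- 2×headphones + 3×kettle: cost 16, value 88
- 1×headphones + 1×rug + 3×kettle: cost 16, value 81
- 1×blender + 3×kettle: cost 16, value 77
- 1×headphones + 3×kettle: cost 11, value 74
Best: 88 util.

88 util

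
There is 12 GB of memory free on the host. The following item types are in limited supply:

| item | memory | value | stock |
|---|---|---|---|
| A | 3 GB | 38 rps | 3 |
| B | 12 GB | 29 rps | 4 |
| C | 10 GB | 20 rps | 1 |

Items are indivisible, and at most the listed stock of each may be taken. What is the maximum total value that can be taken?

Top feasible selections:
- 3×A: memory 9, value 114
- 2×A: memory 6, value 76
Best: 114 rps.

114 rps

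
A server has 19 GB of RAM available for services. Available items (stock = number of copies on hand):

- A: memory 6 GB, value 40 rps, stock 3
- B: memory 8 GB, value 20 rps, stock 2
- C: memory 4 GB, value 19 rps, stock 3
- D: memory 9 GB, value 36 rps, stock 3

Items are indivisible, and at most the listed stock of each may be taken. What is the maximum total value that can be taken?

Top feasible selections:
- 3×A: memory 18, value 120
- 2×A + 1×C: memory 16, value 99
Best: 120 rps.

120 rps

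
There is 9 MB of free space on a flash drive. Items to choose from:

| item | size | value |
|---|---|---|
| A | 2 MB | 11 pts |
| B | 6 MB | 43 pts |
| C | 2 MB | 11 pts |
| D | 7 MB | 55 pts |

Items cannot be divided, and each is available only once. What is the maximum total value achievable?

Check high-value combinations within 9 MB:
- A+D: size 2+7=9, value 11+55=66
- C+D: size 2+7=9, value 11+55=66
- D: size 7, value 55
- A+B: size 2+6=8, value 11+43=54
Best: 66 pts.

66 pts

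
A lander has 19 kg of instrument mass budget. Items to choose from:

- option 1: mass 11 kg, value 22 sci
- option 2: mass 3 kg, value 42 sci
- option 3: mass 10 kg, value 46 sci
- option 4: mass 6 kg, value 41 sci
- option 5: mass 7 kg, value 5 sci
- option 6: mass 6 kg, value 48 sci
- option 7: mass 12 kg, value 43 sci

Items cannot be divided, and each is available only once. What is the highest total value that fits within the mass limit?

136 sci

Check high-value combinations within 19 kg:
- option 2+option 3+option 6: mass 3+10+6=19, value 42+46+48=136
- option 2+option 4+option 6: mass 3+6+6=15, value 42+41+48=131
- option 2+option 3+option 4: mass 3+10+6=19, value 42+46+41=129
- option 2+option 5+option 6: mass 3+7+6=16, value 42+5+48=95
- option 3+option 6: mass 10+6=16, value 46+48=94
Best: 136 sci.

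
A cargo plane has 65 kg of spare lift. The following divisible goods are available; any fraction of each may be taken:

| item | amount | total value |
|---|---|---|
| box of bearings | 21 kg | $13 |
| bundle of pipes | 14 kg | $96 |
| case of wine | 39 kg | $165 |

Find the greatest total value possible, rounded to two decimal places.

268.43

Take in order of value per unit:
- bundle of pipes (96/14 per unit): all 14 → value 96, running total 96.00
- case of wine (165/39 per unit): all 39 → value 165, running total 261.00
- box of bearings (13/21 per unit): 12 of 21 → value 12×13/21 = 7.4286, running total 268.43
Total 268.43.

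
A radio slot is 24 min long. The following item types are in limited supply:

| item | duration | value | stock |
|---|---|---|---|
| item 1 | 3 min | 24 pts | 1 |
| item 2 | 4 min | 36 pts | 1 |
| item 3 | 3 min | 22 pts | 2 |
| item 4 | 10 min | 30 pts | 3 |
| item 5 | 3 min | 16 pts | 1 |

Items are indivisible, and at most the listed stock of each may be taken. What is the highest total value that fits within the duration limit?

Best selections within duration 24 and stock limits:
- 1×item 1 + 1×item 2 + 2×item 3 + 1×item 4: duration 23, value 134
- 1×item 1 + 1×item 2 + 1×item 3 + 1×item 4 + 1×item 5: duration 23, value 128
- 1×item 2 + 2×item 3 + 1×item 4 + 1×item 5: duration 23, value 126
Best: 134 pts.

134 pts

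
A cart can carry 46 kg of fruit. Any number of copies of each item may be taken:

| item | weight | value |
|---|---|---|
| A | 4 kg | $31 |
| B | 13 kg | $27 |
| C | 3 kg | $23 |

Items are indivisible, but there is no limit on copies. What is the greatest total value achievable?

$356

Best value-per-unit is A at 31/4; filling with it alone gives 11×31 = 341.
Optimal mix: 10×A + 2×C → weight 46, value 356.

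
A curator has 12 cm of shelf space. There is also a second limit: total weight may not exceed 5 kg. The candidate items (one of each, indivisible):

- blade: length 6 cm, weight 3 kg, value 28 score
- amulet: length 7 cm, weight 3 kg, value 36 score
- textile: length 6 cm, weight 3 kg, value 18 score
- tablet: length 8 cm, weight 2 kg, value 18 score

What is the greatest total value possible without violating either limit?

36 score

Feasible sets respecting both limits:
- amulet: length 7, weight 3, value 36
- blade: length 6, weight 3, value 28
- textile: length 6, weight 3, value 18
- tablet: length 8, weight 2, value 18
Best: 36 score.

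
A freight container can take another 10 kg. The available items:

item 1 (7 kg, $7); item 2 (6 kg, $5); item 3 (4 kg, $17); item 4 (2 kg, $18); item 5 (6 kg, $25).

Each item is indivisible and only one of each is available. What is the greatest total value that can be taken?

$43

Check high-value combinations within 10 kg:
- item 4+item 5: weight 2+6=8, value 18+25=43
- item 3+item 5: weight 4+6=10, value 17+25=42
- item 3+item 4: weight 4+2=6, value 17+18=35
- item 5: weight 6, value 25
- item 1+item 4: weight 7+2=9, value 7+18=25
Best: $43.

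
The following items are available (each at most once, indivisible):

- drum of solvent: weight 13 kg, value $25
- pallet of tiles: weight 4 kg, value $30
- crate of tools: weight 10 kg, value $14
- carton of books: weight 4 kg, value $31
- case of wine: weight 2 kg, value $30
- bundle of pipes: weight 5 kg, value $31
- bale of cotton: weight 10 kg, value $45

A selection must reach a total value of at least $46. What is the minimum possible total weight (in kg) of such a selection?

6

Subsets with value ≥ 46, sorted by total weight:
- carton of books+case of wine: weight 6, value 61
- pallet of tiles+case of wine: weight 6, value 60
- case of wine+bundle of pipes: weight 7, value 61
- pallet of tiles+carton of books: weight 8, value 61
Minimum weight: 6 kg.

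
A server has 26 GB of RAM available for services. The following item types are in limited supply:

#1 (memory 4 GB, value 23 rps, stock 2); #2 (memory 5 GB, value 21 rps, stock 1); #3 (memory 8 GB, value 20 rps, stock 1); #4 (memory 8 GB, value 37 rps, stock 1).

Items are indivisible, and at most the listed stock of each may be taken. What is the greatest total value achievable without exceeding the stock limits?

104 rps

Best selections within memory 26 and stock limits:
- 2×#1 + 1×#2 + 1×#4: memory 21, value 104
- 2×#1 + 1×#3 + 1×#4: memory 24, value 103
- 1×#1 + 1×#2 + 1×#3 + 1×#4: memory 25, value 101
Best: 104 rps.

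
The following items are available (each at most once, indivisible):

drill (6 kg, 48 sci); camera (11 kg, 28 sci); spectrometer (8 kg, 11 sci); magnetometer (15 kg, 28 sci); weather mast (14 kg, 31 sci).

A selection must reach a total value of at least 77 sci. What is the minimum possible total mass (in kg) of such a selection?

20

Subsets with value ≥ 77, sorted by total mass:
- drill+weather mast: mass 20, value 79
- drill+camera+spectrometer: mass 25, value 87
- drill+spectrometer+weather mast: mass 28, value 90
Minimum mass: 20 kg.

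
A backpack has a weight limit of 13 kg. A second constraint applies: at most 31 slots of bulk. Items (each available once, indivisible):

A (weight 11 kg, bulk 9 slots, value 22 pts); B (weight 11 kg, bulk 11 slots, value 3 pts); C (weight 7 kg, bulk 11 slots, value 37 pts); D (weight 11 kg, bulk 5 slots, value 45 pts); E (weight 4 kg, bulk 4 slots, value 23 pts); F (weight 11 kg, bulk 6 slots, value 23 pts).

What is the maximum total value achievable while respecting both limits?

60 pts

Feasible sets respecting both limits:
- C+E: weight 11, bulk 15, value 60
- D: weight 11, bulk 5, value 45
- C: weight 7, bulk 11, value 37
- E: weight 4, bulk 4, value 23
Best: 60 pts.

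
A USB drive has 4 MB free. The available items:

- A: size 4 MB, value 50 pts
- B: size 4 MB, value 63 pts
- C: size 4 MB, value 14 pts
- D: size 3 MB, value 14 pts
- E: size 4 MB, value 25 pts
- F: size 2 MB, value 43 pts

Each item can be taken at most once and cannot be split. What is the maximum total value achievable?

This is a 0/1 knapsack; check combinations near the capacity.
- B: size 4, value 63
- A: size 4, value 50
- F: size 2, value 43
- E: size 4, value 25
- D: size 3, value 14
Best: 63 pts.

63 pts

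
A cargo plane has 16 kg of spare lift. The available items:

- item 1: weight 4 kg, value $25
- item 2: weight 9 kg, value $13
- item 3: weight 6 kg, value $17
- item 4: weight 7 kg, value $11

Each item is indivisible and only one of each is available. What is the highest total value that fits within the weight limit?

Check high-value combinations within 16 kg:
- item 1+item 3: weight 4+6=10, value 25+17=42
- item 1+item 2: weight 4+9=13, value 25+13=38
- item 1+item 4: weight 4+7=11, value 25+11=36
- item 2+item 3: weight 9+6=15, value 13+17=30
- item 3+item 4: weight 6+7=13, value 17+11=28
Best: $42.

$42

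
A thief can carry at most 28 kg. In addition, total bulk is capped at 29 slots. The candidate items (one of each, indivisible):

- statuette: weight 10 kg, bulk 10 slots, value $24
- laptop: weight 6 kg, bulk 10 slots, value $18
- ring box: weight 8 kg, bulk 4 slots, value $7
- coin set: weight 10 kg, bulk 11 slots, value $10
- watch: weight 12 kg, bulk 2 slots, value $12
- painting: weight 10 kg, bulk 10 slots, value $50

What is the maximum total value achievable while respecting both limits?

$81

Feasible sets respecting both limits:
- statuette+ring box+painting: weight 28, bulk 24, value 81
- laptop+watch+painting: weight 28, bulk 22, value 80
- laptop+ring box+painting: weight 24, bulk 24, value 75
Best: $81.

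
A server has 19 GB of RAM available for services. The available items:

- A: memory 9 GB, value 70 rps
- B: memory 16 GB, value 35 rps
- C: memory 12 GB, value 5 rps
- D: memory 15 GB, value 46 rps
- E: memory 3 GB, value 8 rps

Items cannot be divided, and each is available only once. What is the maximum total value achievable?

78 rps

This is a 0/1 knapsack; check combinations near the capacity.
- A+E: memory 9+3=12, value 70+8=78
- A: memory 9, value 70
- D+E: memory 15+3=18, value 46+8=54
- D: memory 15, value 46
Best: 78 rps.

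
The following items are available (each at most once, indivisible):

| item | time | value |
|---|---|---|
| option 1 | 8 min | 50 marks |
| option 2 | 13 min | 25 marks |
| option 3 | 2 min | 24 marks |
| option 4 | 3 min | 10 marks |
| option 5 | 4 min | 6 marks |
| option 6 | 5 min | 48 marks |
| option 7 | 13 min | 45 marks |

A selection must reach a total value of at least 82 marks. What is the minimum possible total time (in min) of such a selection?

10

Subsets with value ≥ 82, sorted by total time:
- option 3+option 4+option 6: time 10, value 82
- option 1+option 6: time 13, value 98
Minimum time: 10 min.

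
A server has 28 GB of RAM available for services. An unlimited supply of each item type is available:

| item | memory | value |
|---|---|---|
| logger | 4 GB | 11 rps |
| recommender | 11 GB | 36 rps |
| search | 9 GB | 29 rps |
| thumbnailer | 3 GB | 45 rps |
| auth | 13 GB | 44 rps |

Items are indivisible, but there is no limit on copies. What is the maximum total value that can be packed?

405 rps

Best value-per-unit is thumbnailer at 45/3, and filling with it alone uses memory 9×3=27. No mix of the others beats 9×45 = 405.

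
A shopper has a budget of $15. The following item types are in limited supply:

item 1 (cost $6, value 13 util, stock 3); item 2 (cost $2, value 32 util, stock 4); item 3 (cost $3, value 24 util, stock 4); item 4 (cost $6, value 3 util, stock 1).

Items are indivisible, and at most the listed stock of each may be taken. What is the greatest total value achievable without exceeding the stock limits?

Top feasible selections:
- 4×item 2 + 2×item 3: cost 14, value 176
- 3×item 2 + 3×item 3: cost 15, value 168
- 4×item 2 + 1×item 3: cost 11, value 152
Best: 176 util.

176 util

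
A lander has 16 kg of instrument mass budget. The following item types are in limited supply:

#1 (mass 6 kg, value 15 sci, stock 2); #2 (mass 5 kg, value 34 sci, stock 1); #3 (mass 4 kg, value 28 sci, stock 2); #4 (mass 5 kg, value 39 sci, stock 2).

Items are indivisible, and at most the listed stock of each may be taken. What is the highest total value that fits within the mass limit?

112 sci

Top feasible selections:
- 1×#2 + 2×#4: mass 15, value 112
- 1×#3 + 2×#4: mass 14, value 106
- 1×#2 + 1×#3 + 1×#4: mass 14, value 101
- 2×#3 + 1×#4: mass 13, value 95
Best: 112 sci.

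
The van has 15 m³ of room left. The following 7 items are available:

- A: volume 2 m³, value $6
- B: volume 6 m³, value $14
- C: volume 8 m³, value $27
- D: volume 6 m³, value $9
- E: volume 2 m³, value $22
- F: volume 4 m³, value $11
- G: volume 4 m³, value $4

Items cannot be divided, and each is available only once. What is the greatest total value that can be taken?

This is a 0/1 knapsack; check combinations near the capacity.
- C+E+F: volume 8+2+4=14, value 27+22+11=60
- A+C+E: volume 2+8+2=12, value 6+27+22=55
- A+B+E+F: volume 2+6+2+4=14, value 6+14+22+11=53
- C+E+G: volume 8+2+4=14, value 27+22+4=53
- C+E: volume 8+2=10, value 27+22=49
Best: $60.

$60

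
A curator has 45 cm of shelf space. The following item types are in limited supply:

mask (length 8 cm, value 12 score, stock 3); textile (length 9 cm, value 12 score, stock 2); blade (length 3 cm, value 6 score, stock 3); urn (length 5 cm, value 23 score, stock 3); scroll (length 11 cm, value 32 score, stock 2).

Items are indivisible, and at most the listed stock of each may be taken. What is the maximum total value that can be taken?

145 score

Best selections within length 45 and stock limits:
- 2×blade + 3×urn + 2×scroll: length 43, value 145
- 1×mask + 3×urn + 2×scroll: length 45, value 145
- 1×blade + 3×urn + 2×scroll: length 40, value 139
Best: 145 score.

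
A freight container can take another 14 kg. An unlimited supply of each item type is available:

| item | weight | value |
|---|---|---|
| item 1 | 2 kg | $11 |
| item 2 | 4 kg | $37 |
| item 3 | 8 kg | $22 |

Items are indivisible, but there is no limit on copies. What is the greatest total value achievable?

Best value-per-unit is item 2 at 37/4; filling with it alone gives 3×37 = 111.
Optimal mix: 1×item 1 + 3×item 2 → weight 14, value 122.

$122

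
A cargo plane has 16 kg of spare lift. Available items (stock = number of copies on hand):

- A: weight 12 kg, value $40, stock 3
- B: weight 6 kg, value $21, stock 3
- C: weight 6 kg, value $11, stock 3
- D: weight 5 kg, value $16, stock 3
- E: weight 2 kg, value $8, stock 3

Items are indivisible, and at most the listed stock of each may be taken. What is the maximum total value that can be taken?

$58

Top feasible selections:
- 2×B + 2×E: weight 16, value 58
- 2×D + 3×E: weight 16, value 56
- 1×A + 2×E: weight 16, value 56
- 1×B + 1×D + 2×E: weight 15, value 53
Best: $58.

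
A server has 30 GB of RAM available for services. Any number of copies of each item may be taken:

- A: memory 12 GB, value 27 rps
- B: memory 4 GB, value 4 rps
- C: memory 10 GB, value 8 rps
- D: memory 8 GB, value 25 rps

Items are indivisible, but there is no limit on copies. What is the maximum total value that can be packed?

Best value-per-unit is D at 25/8; filling with it alone gives 3×25 = 75.
Optimal mix: 1×B + 3×D → memory 28, value 79.

79 rps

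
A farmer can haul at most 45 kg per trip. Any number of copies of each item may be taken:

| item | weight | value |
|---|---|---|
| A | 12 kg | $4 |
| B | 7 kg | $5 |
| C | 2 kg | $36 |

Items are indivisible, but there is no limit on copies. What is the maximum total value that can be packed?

Best value-per-unit is C at 36/2, and filling with it alone uses weight 22×2=44. No mix of the others beats 22×36 = 792.

$792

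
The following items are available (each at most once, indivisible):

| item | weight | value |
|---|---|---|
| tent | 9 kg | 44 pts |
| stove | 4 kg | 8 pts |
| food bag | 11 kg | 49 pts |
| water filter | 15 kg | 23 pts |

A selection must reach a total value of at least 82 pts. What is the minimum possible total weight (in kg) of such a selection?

20

Subsets with value ≥ 82, sorted by total weight:
- tent+food bag: weight 20, value 93
- tent+stove+food bag: weight 24, value 101
Minimum weight: 20 kg.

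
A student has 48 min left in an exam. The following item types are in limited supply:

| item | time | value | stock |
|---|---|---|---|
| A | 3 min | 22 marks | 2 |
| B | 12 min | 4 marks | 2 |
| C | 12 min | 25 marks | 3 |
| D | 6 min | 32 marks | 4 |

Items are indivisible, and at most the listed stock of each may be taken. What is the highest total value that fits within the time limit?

Top feasible selections:
- 2×A + 1×C + 4×D: time 42, value 197
- 2×A + 2×C + 3×D: time 48, value 190
Best: 197 marks.

197 marks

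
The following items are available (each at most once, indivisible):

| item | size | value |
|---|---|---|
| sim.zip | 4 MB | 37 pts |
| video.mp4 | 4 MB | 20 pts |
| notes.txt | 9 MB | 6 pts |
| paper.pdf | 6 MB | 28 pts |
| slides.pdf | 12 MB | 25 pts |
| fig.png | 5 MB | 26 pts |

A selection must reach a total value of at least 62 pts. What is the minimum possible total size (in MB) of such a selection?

9

Subsets with value ≥ 62, sorted by total size:
- sim.zip+fig.png: size 9, value 63
- sim.zip+paper.pdf: size 10, value 65
- sim.zip+video.mp4+fig.png: size 13, value 83
- sim.zip+video.mp4+paper.pdf: size 14, value 85
Minimum size: 9 MB.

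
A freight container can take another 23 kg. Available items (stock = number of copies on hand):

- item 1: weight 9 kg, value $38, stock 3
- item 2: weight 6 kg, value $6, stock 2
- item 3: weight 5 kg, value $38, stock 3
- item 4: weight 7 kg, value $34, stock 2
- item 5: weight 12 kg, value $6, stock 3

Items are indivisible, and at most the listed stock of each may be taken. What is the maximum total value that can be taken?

$148

Best selections within weight 23 and stock limits:
- 3×item 3 + 1×item 4: weight 22, value 148
- 1×item 2 + 3×item 3: weight 21, value 120
- 1×item 2 + 2×item 3 + 1×item 4: weight 23, value 116
Best: $148.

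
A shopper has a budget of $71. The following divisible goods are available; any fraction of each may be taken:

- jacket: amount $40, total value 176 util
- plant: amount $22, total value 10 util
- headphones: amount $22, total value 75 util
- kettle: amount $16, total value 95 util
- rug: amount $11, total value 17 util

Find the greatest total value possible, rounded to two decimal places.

Take in order of value per unit:
- kettle (95/16 per unit): all 16 → value 95, running total 95.00
- jacket (176/40 per unit): all 40 → value 176, running total 271.00
- headphones (75/22 per unit): 15 of 22 → value 15×75/22 = 51.1364, running total 322.14
Total 322.14.

322.14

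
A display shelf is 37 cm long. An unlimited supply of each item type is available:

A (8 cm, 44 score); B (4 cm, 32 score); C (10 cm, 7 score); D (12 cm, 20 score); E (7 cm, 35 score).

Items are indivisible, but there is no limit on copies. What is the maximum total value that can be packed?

Best value-per-unit is B at 32/4, and filling with it alone uses length 9×4=36. No mix of the others beats 9×32 = 288.

288 score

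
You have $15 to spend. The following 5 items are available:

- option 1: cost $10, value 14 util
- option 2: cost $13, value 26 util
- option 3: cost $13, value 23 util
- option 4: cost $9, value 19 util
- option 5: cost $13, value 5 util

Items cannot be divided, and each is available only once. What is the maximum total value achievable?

26 util

Check high-value combinations within $15:
- option 2: cost 13, value 26
- option 3: cost 13, value 23
- option 4: cost 9, value 19
- option 1: cost 10, value 14
- option 5: cost 13, value 5
Best: 26 util.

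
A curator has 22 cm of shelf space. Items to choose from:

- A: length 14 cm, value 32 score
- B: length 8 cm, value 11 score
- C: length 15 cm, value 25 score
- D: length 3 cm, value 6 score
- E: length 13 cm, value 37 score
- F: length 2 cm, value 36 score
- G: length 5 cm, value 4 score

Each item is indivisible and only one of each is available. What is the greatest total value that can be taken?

Check high-value combinations within 22 cm:
- D+E+F: length 3+13+2=18, value 6+37+36=79
- E+F+G: length 13+2+5=20, value 37+36+4=77
- A+D+F: length 14+3+2=19, value 32+6+36=74
- E+F: length 13+2=15, value 37+36=73
Best: 79 score.

79 score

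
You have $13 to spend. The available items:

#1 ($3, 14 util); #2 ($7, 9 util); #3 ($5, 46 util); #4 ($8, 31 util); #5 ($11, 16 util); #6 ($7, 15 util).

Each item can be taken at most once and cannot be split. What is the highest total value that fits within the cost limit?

77 util

This is a 0/1 knapsack; check combinations near the capacity.
- #3+#4: cost 5+8=13, value 46+31=77
- #3+#6: cost 5+7=12, value 46+15=61
- #1+#3: cost 3+5=8, value 14+46=60
- #2+#3: cost 7+5=12, value 9+46=55
- #3: cost 5, value 46
Best: 77 util.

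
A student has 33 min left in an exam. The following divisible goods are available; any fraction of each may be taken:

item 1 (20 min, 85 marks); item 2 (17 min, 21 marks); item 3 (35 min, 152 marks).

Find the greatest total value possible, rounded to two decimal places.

143.31

Take in order of value per unit:
- item 3 (152/35 per unit): 33 of 35 → value 33×152/35 = 143.3143, running total 143.31
Total 143.31.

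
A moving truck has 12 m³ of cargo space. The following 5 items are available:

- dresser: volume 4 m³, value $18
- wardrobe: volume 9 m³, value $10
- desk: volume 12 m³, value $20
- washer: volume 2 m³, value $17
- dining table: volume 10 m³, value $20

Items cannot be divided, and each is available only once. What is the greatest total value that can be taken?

Check high-value combinations within 12 m³:
- washer+dining table: volume 2+10=12, value 17+20=37
- dresser+washer: volume 4+2=6, value 18+17=35
- wardrobe+washer: volume 9+2=11, value 10+17=27
- dining table: volume 10, value 20
- desk: volume 12, value 20
Best: $37.

$37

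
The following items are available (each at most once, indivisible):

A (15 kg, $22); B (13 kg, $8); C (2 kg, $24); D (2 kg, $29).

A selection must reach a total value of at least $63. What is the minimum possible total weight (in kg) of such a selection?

Subsets with value ≥ 63, sorted by total weight:
- A+C+D: weight 19, value 75
- A+B+C+D: weight 32, value 83
Minimum weight: 19 kg.

19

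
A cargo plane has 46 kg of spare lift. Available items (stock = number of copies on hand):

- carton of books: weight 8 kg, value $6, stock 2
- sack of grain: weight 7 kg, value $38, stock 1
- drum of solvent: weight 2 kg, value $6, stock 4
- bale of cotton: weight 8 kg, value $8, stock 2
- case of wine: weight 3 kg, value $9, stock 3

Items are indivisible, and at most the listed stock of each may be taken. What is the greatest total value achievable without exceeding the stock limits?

Top feasible selections:
- 1×sack of grain + 4×drum of solvent + 2×bale of cotton + 3×case of wine: weight 40, value 105
- 1×carton of books + 1×sack of grain + 3×drum of solvent + 2×bale of cotton + 3×case of wine: weight 46, value 105
Best: $105.

$105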